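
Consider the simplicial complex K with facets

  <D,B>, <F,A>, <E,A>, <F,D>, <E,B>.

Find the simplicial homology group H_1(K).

H_1 ≅ Z.

We work with the vertex ordering A < B < D < E < F. The simplices of K, each written with vertices in increasing order, are:

  0-simplices (5): A, B, D, E, F
  1-simplices (5): AE, AF, BD, BE, DF

so the chain groups are C_0 ≅ Z^5, C_1 ≅ Z^5.

∂_1: C_1 → C_0 sends each edge [p,q] (with p < q) to q − p. For instance
  ∂DF = F − D.
The resulting 5×5 matrix has rank 4, and its Smith normal form has invariant factors (1,1,1,1).

Now H_k = ker ∂_k / im ∂_{k+1}, so:

  H_1: rank ker ∂_1 − rank ∂_2 = (5 − 4) − 0 = 1, and there is no ∂_2, so H_1 ≅ Z.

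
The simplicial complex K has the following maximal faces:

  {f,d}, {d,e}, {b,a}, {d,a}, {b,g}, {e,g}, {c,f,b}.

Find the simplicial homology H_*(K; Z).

H_0 = Z,  H_1 = Z^2,  H_2 = 0.

We work with the vertex ordering a < b < c < d < e < f < g. The simplices of K, each written with vertices in increasing order, are:

  0-simplices (7): a, b, c, d, e, f, g
  1-simplices (9): ab, ad, bc, bf, bg, cf, de, df, eg
  2-simplices (1): bcf

giving chain groups C_0 ≅ Z^7, C_1 ≅ Z^9, C_2 ≅ Z^1.

∂_1: C_1 → C_0 sends each edge [p,q] (with p < q) to q − p. For instance
  ∂bf = f − b.
As a 7×9 matrix over Z this has rank 6, with invariant factors (1,1,1,1,1,1).

The boundary map ∂_2: C_2 → C_1 sends each 2-simplex [p,q,r] to [q,r] − [p,r] + [p,q]. For instance
  ∂bcf = cf − bf + bc.
The 9×1 boundary matrix has rank 1 and Smith normal form diag(1).

Reading off H_k = ker ∂_k / im ∂_{k+1}:

  H_0: rank C_0 − rank ∂_1 = 7 − 6 = 1, and the invariant factors of ∂_1 are all 1, so H_0 = Z.
  H_1: rank ker ∂_1 − rank ∂_2 = (9 − 6) − 1 = 2, and the invariant factors of ∂_2 are all 1, so H_1 = Z^2.
  H_2: rank ker ∂_2 − rank ∂_3 = (1 − 1) − 0 = 0, and there is no ∂_3, so H_2 = 0.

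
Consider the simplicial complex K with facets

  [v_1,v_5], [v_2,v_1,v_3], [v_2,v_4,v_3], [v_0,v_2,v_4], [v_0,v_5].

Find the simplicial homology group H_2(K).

Fix the vertex order v_0 < v_1 < v_2 < v_3 < v_4 < v_5 and write every simplex with vertices in increasing order. Then dim K = 2 and the simplices of K are:

  0-simplices (6): [v_0], [v_1], [v_2], [v_3], [v_4], [v_5]
  1-simplices (9): [v_0,v_2], [v_0,v_4], [v_0,v_5], [v_1,v_2], [v_1,v_3], [v_1,v_5], [v_2,v_3], [v_2,v_4], [v_3,v_4]
  2-simplices (3): [v_0,v_2,v_4], [v_1,v_2,v_3], [v_2,v_3,v_4]

Hence C_0 ≅ Z^6, C_1 ≅ Z^9, C_2 ≅ Z^3.

The boundary map ∂_1: C_1 → C_0 is given by ∂[p,q] = [q] − [p].
The 6×9 boundary matrix has rank 5 and Smith normal form diag(1,1,1,1,1).

Boundary ∂_2: C_2 → C_1 sends each 2-simplex [p,q,r] to [q,r] − [p,r] + [p,q]. For instance
  ∂[v_1,v_2,v_3] = [v_2,v_3] − [v_1,v_3] + [v_1,v_2],
  ∂[v_0,v_2,v_4] = [v_2,v_4] − [v_0,v_4] + [v_0,v_2].
This gives a 9×3 integer matrix of rank 3; reducing to Smith normal form yields diagonal entries (1,1,1).

From H_k ≅ ker(∂_k) / im(∂_{k+1}) we obtain:

  H_2: rank ker ∂_2 − rank ∂_3 = (3 − 3) − 0 = 0, and there is no ∂_3, so H_2 = 0.

H_2 ≅ 0.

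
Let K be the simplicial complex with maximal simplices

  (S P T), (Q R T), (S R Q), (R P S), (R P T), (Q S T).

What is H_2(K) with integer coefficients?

H_2 ≅ Z.

Order the vertices as P < Q < R < S < T. Listing each simplex with vertices in this order, K has dimension 2 with simplices:

  0-simplices (5): P, Q, R, S, T
  1-simplices (9): PR, PS, PT, QR, QS, QT, RS, RT, ST
  2-simplices (6): PRS, PRT, PST, QRS, QRT, QST

so the chain groups are C_0 ≅ Z^5, C_1 ≅ Z^9, C_2 ≅ Z^6.

The boundary map ∂_1: C_1 → C_0 sends each edge [p,q] (with p < q) to q − p. For instance
  ∂PT = T − P.
The resulting 5×9 matrix has rank 4, and its Smith normal form has invariant factors (1,1,1,1).

The boundary map ∂_2: C_2 → C_1 acts by ∂[p,q,r] = [q,r] − [p,r] + [p,q]. For instance
  ∂PST = ST − PT + PS,
  ∂QST = ST − QT + QS.
The resulting 9×6 matrix has rank 5, and its Smith normal form has invariant factors (1,1,1,1,1).

From H_k ≅ ker(∂_k) / im(∂_{k+1}) we obtain:

  H_2: rank ker ∂_2 − rank ∂_3 = (6 − 5) − 0 = 1, and there is no ∂_3, so H_2 ≅ Z.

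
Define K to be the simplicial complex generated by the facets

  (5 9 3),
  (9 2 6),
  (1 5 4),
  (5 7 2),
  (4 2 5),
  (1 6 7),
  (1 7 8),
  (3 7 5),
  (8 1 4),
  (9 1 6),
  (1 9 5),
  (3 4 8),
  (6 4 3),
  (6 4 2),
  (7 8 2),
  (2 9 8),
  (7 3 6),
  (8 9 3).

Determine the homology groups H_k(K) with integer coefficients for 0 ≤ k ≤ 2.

We work with the vertex ordering 1 < 2 < 3 < 4 < 5 < 6 < 7 < 8 < 9. The simplices of K, each written with vertices in increasing order, are:

  0-simplices (9): [1], [2], [3], [4], [5], [6], [7], [8], [9]
  1-simplices (27): (27 of them)
  2-simplices (18): [1,4,5], [1,4,8], [1,5,9], [1,6,7], [1,6,9], [1,7,8], [2,4,5], [2,4,6], [2,5,7], [2,6,9], [2,7,8], [2,8,9], [3,4,6], [3,4,8], [3,5,7], [3,5,9], [3,6,7], [3,8,9]

giving chain groups C_0 ≅ Z^9, C_1 ≅ Z^27, C_2 ≅ Z^18.

The boundary map ∂_1: C_1 → C_0 sends each edge [p,q] (with p < q) to q − p. For instance
  ∂[2,6] = [6] − [2].
As a 9×27 matrix over Z this has rank 8, with invariant factors (1,1,1,1,1,1,1,1).

The boundary map ∂_2: C_2 → C_1 maps a triangle to the signed sum of its edges. For instance
  ∂[1,4,8] = [4,8] − [1,8] + [1,4],
  ∂[3,8,9] = [8,9] − [3,9] + [3,8].
This gives a 27×18 integer matrix of rank 17; reducing to Smith normal form yields diagonal entries (1,1,1,1,1,1,1,1,1,1,1,1,1,1,1,1,1).

Now H_k = ker ∂_k / im ∂_{k+1}, so:

  H_0: rank C_0 − rank ∂_1 = 9 − 8 = 1, and the invariant factors of ∂_1 are all 1, so H_0 ≅ Z.
  H_1: rank ker ∂_1 − rank ∂_2 = (27 − 8) − 17 = 2, and the invariant factors of ∂_2 are all 1, so H_1 ≅ Z^2.
  H_2: rank ker ∂_2 − rank ∂_3 = (18 − 17) − 0 = 1, and there is no ∂_3, so H_2 ≅ Z.

H_0 ≅ Z,  H_1 ≅ Z^2,  H_2 ≅ Z.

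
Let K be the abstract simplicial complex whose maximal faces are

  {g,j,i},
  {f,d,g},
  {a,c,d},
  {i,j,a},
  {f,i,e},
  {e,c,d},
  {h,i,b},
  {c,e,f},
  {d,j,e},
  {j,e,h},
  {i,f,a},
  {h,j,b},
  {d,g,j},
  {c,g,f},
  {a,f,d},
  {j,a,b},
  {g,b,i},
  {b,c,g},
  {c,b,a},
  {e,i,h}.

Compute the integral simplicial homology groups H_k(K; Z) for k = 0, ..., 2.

K has 10 vertices, 30 edges, 20 triangles.
rank ∂_0 = 0, rank ∂_1 = 9 ⇒ b_0 = 10 − 0 − 9 = 1; all invariant factors of ∂_1 are 1 so no torsion. So H_0 ≅ Z.
rank ∂_1 = 9, rank ∂_2 = 20 ⇒ b_1 = 30 − 9 − 20 = 1; ∂_2 has invariant factor(s) [2] giving torsion. So H_1 ≅ Z ⊕ Z/2Z.
rank ∂_2 = 20, rank ∂_3 = 0 ⇒ b_2 = 20 − 20 − 0 = 0. So H_2 ≅ 0.

H_0 ≅ Z,  H_1 ≅ Z ⊕ Z/2Z,  H_2 = 0.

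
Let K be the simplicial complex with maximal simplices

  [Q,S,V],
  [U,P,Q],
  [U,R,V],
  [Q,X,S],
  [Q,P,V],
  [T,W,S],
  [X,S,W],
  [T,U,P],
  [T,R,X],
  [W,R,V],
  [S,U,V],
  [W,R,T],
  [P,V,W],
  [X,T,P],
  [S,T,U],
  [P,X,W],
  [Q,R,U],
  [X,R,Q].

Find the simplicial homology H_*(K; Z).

H_0 = Z,  H_1 = Z ⊕ Z/2Z,  H_2 = 0.

We work with the vertex ordering P < Q < R < S < T < U < V < W < X. The simplices of K, each written with vertices in increasing order, are:

  0-simplices (9): P, Q, R, S, T, U, V, W, X
  1-simplices (27): PQ, PT, PU, PV, PW, PX, QR, QS, QU, QV, QX, RT, RU, RV, RW, RX, ST, SU, SV, SW, SX, TU, TW, TX, UV, VW, WX
  2-simplices (18): PQU, PQV, PTU, PTX, PVW, PWX, QRU, QRX, QSV, QSX, RTW, RTX, RUV, RVW, STU, STW, SUV, SWX

Hence C_0 ≅ Z^9, C_1 ≅ Z^27, C_2 ≅ Z^18.

The boundary map ∂_1: C_1 → C_0 sends each edge [p,q] (with p < q) to q − p.
The 9×27 boundary matrix has rank 8 and Smith normal form diag(1,1,1,1,1,1,1,1).

The boundary map ∂_2: C_2 → C_1 maps a triangle to the signed sum of its edges. For instance
  ∂RTW = TW − RW + RT,
  ∂PWX = WX − PX + PW.
The resulting 27×18 matrix has rank 18, and its Smith normal form has invariant factors (1,1,1,1,1,1,1,1,1,1,1,1,1,1,1,1,1,2).

From H_k ≅ ker(∂_k) / im(∂_{k+1}) we obtain:

  H_0: rank C_0 − rank ∂_1 = 9 − 8 = 1, and the invariant factors of ∂_1 are all 1, so H_0 = Z.
  H_1: rank ker ∂_1 − rank ∂_2 = (27 − 8) − 18 = 1, and ∂_2 has invariant factor 2 > 1, so H_1 = Z ⊕ Z/2Z.
  H_2: rank ker ∂_2 − rank ∂_3 = (18 − 18) − 0 = 0, and there is no ∂_3, so H_2 = 0.

(K is a triangulation of the Klein bottle.)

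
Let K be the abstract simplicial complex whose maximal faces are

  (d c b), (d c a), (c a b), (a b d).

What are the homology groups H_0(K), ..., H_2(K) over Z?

Take the total order a < b < c < d on the vertex set. Then K (dimension 2) consists of the simplices:

  0-simplices (4): a, b, c, d
  1-simplices (6): ab, ac, ad, bc, bd, cd
  2-simplices (4): abc, abd, acd, bcd

so the chain groups are C_0 ≅ Z^4, C_1 ≅ Z^6, C_2 ≅ Z^4.

The boundary map ∂_1: C_1 → C_0 maps an edge to its endpoints' difference, ∂[p,q] = q − p.
The 4×6 boundary matrix has rank 3 and Smith normal form diag(1,1,1).

The boundary map ∂_2: C_2 → C_1 acts by ∂[p,q,r] = [q,r] − [p,r] + [p,q]. For instance
  ∂acd = cd − ad + ac,
  ∂bcd = cd − bd + bc.
As a 6×4 matrix over Z this has rank 3, with invariant factors (1,1,1).

Reading off H_k = ker ∂_k / im ∂_{k+1}:

  H_0: rank C_0 − rank ∂_1 = 4 − 3 = 1, and the invariant factors of ∂_1 are all 1, so H_0 ≅ Z.
  H_1: rank ker ∂_1 − rank ∂_2 = (6 − 3) − 3 = 0, and the invariant factors of ∂_2 are all 1, so H_1 ≅ 0.
  H_2: rank ker ∂_2 − rank ∂_3 = (4 − 3) − 0 = 1, and there is no ∂_3, so H_2 ≅ Z.

(K is a triangulation of the 2-sphere S^2.)

H_0 ≅ Z,  H_1 = 0,  H_2 ≅ Z.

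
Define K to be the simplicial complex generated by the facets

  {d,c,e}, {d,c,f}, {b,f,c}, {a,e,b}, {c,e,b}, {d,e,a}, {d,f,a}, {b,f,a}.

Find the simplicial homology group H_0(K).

H_0 ≅ Z.

Take the total order a < b < c < d < e < f on the vertex set. Then K (dimension 2) consists of the simplices:

  0-simplices (6): a, b, c, d, e, f
  1-simplices (12): ab, ad, ae, af, bc, be, bf, cd, ce, cf, de, df
  2-simplices (8): abe, abf, ade, adf, bce, bcf, cde, cdf

giving chain groups C_0 ≅ Z^6, C_1 ≅ Z^12, C_2 ≅ Z^8.

The boundary map ∂_1: C_1 → C_0 maps an edge to its endpoints' difference, ∂[p,q] = q − p.
This gives a 6×12 integer matrix of rank 5; reducing to Smith normal form yields diagonal entries (1,1,1,1,1).

The boundary map ∂_2: C_2 → C_1 maps a triangle to the signed sum of its edges. For instance
  ∂adf = df − af + ad,
  ∂bce = ce − be + bc.
As a 12×8 matrix over Z this has rank 7, with invariant factors (1,1,1,1,1,1,1).

Reading off H_k = ker ∂_k / im ∂_{k+1}:

  H_0: rank C_0 − rank ∂_1 = 6 − 5 = 1, and the invariant factors of ∂_1 are all 1, so H_0 ≅ Z.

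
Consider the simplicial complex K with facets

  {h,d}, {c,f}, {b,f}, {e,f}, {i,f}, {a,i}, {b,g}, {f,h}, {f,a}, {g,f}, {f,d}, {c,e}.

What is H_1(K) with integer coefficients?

We work with the vertex ordering a < b < c < d < e < f < g < h < i. The simplices of K, each written with vertices in increasing order, are:

  0-simplices (9): a, b, c, d, e, f, g, h, i
  1-simplices (12): af, ai, bf, bg, ce, cf, df, dh, ef, fg, fh, fi

so the chain groups are C_0 ≅ Z^9, C_1 ≅ Z^12.

∂_1: C_1 → C_0 is given by ∂[p,q] = [q] − [p]. For instance
  ∂fh = h − f.
As a 9×12 matrix over Z this has rank 8, with invariant factors (1,1,1,1,1,1,1,1).

Now H_k = ker ∂_k / im ∂_{k+1}, so:

  H_1: rank ker ∂_1 − rank ∂_2 = (12 − 8) − 0 = 4, and there is no ∂_2, so H_1 = Z^4.

(K is a triangulation of a wedge of 4 circles.)

H_1 ≅ Z^4.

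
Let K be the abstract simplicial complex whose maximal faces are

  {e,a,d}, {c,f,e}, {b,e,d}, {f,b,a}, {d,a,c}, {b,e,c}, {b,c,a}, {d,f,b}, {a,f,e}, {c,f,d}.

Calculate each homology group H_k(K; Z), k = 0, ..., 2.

Fix the vertex order a < b < c < d < e < f and write every simplex with vertices in increasing order. Then dim K = 2 and the simplices of K are:

  0-simplices (6): a, b, c, d, e, f
  1-simplices (15): ab, ac, ad, ae, af, bc, bd, be, bf, cd, ce, cf, de, df, ef
  2-simplices (10): abc, abf, acd, ade, aef, bce, bde, bdf, cdf, cef

giving chain groups C_0 ≅ Z^6, C_1 ≅ Z^15, C_2 ≅ Z^10.

∂_1: C_1 → C_0 sends each edge [p,q] (with p < q) to q − p.
This gives a 6×15 integer matrix of rank 5; reducing to Smith normal form yields diagonal entries (1,1,1,1,1).

The boundary map ∂_2: C_2 → C_1 acts by ∂[p,q,r] = [q,r] − [p,r] + [p,q]. For instance
  ∂ade = de − ae + ad,
  ∂bde = de − be + bd.
As a 15×10 matrix over Z this has rank 10, with invariant factors (1,1,1,1,1,1,1,1,1,2).

Computing H_k = (kernel of ∂_k) / (image of ∂_{k+1}):

  H_0: rank C_0 − rank ∂_1 = 6 − 5 = 1, and the invariant factors of ∂_1 are all 1, so H_0 ≅ Z.
  H_1: rank ker ∂_1 − rank ∂_2 = (15 − 5) − 10 = 0, and ∂_2 has invariant factor 2 > 1, so H_1 ≅ Z/2.
  H_2: rank ker ∂_2 − rank ∂_3 = (10 − 10) − 0 = 0, and there is no ∂_3, so H_2 ≅ 0.

H_0 = Z,  H_1 = Z/2,  H_2 = 0.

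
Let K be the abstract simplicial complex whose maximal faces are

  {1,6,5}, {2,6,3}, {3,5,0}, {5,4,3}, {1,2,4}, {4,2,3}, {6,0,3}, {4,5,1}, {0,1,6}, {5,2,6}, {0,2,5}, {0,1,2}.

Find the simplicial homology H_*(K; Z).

H_0 = Z,  H_1 = Z/2,  H_2 = 0.

Order the vertices as 0 < 1 < 2 < 3 < 4 < 5 < 6. Listing each simplex with vertices in this order, K has dimension 2 with simplices:

  0-simplices (7): [0], [1], [2], [3], [4], [5], [6]
  1-simplices (18): [0,1], [0,2], [0,3], [0,5], [0,6], [1,2], [1,4], [1,5], [1,6], [2,3], [2,4], [2,5], [2,6], [3,4], [3,5], [3,6], [4,5], [5,6]
  2-simplices (12): [0,1,2], [0,1,6], [0,2,5], [0,3,5], [0,3,6], [1,2,4], [1,4,5], [1,5,6], [2,3,4], [2,3,6], [2,5,6], [3,4,5]

Hence C_0 ≅ Z^7, C_1 ≅ Z^18, C_2 ≅ Z^12.

∂_1: C_1 → C_0 is given by ∂[p,q] = [q] − [p]. For instance
  ∂[0,2] = [2] − [0].
As a 7×18 matrix over Z this has rank 6, with invariant factors (1,1,1,1,1,1).

∂_2: C_2 → C_1 maps a triangle to the signed sum of its edges. For instance
  ∂[1,4,5] = [4,5] − [1,5] + [1,4],
  ∂[1,2,4] = [2,4] − [1,4] + [1,2].
The 18×12 boundary matrix has rank 12 and Smith normal form diag(1,1,1,1,1,1,1,1,1,1,1,2).

Now H_k = ker ∂_k / im ∂_{k+1}, so:

  H_0: rank C_0 − rank ∂_1 = 7 − 6 = 1, and the invariant factors of ∂_1 are all 1, so H_0 = Z.
  H_1: rank ker ∂_1 − rank ∂_2 = (18 − 6) − 12 = 0, and ∂_2 has invariant factor 2 > 1, so H_1 = Z/2.
  H_2: rank ker ∂_2 − rank ∂_3 = (12 − 12) − 0 = 0, and there is no ∂_3, so H_2 = 0.

(K is a triangulation of the real projective plane RP^2.)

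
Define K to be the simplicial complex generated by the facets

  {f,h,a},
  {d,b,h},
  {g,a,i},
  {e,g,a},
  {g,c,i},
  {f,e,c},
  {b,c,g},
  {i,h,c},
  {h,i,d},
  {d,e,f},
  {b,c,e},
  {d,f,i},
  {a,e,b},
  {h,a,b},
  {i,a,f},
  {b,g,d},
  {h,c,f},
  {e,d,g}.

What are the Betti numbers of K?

Order the vertices as a < b < c < d < e < f < g < h < i. Listing each simplex with vertices in this order, K has dimension 2 with simplices:

  0-simplices (9): a, b, c, d, e, f, g, h, i
  1-simplices (27): ab, ae, af, ag, ah, ai, bc, bd, be, bg, bh, ce, cf, cg, ch, ci, de, df, dg, dh, di, ef, eg, fh, fi, gi, hi
  2-simplices (18): abe, abh, aeg, afh, afi, agi, bce, bcg, bdg, bdh, cef, cfh, cgi, chi, def, deg, dfi, dhi

so the chain groups are C_0 ≅ Z^9, C_1 ≅ Z^27, C_2 ≅ Z^18.

Boundary ∂_1: C_1 → C_0 is given by ∂[p,q] = [q] − [p].
As a 9×27 matrix over Z this has rank 8, with invariant factors (1,1,1,1,1,1,1,1).

∂_2: C_2 → C_1 acts by ∂[p,q,r] = [q,r] − [p,r] + [p,q]. For instance
  ∂deg = eg − dg + de,
  ∂aeg = eg − ag + ae.
This gives a 27×18 integer matrix of rank 18; reducing to Smith normal form yields diagonal entries (1,1,1,1,1,1,1,1,1,1,1,1,1,1,1,1,1,2).

Reading off H_k = ker ∂_k / im ∂_{k+1}:

  H_0: rank C_0 − rank ∂_1 = 9 − 8 = 1, and the invariant factors of ∂_1 are all 1, so H_0 = Z.
  H_1: rank ker ∂_1 − rank ∂_2 = (27 − 8) − 18 = 1, and ∂_2 has invariant factor 2 > 1, so H_1 = Z ⊕ Z_2.
  H_2: rank ker ∂_2 − rank ∂_3 = (18 − 18) − 0 = 0, and there is no ∂_3, so H_2 = 0.

As a check, the Euler characteristic is 9 − 27 + 18 = 0, which agrees with 1 − 1 + 0 = 0.

Hence the Betti numbers are b_0 = 1, b_1 = 1, b_2 = 0.

b_0 = 1, b_1 = 1, b_2 = 0.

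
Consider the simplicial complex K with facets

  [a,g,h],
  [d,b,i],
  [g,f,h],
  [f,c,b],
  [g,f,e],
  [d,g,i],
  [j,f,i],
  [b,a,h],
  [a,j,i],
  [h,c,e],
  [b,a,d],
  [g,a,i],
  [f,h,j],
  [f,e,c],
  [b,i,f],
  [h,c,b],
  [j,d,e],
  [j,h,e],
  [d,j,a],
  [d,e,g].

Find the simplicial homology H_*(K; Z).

Fix the vertex order a < b < c < d < e < f < g < h < i < j and write every simplex with vertices in increasing order. Then dim K = 2 and the simplices of K are:

  0-simplices (10): a, b, c, d, e, f, g, h, i, j
  1-simplices (30): ab, ad, ag, ah, ai, aj, bc, bd, bf, bh, bi, ce, cf, ch, de, dg, di, dj, ef, eg, eh, ej, fg, fh, fi, fj, gh, gi, hj, ij
  2-simplices (20): abd, abh, adj, agh, agi, aij, bcf, bch, bdi, bfi, cef, ceh, deg, dej, dgi, efg, ehj, fgh, fhj, fij

Hence C_0 ≅ Z^10, C_1 ≅ Z^30, C_2 ≅ Z^20.

Boundary ∂_1: C_1 → C_0 maps an edge to its endpoints' difference, ∂[p,q] = q − p. For instance
  ∂dj = j − d.
This gives a 10×30 integer matrix of rank 9; reducing to Smith normal form yields diagonal entries (1,1,1,1,1,1,1,1,1).

Boundary ∂_2: C_2 → C_1 maps a triangle to the signed sum of its edges. For instance
  ∂bch = ch − bh + bc,
  ∂bfi = fi − bi + bf.
The 30×20 boundary matrix has rank 20 and Smith normal form diag(1,1,1,1,1,1,1,1,1,1,1,1,1,1,1,1,1,1,1,2).

From H_k ≅ ker(∂_k) / im(∂_{k+1}) we obtain:

  H_0: rank C_0 − rank ∂_1 = 10 − 9 = 1, and the invariant factors of ∂_1 are all 1, so H_0 = Z.
  H_1: rank ker ∂_1 − rank ∂_2 = (30 − 9) − 20 = 1, and ∂_2 has invariant factor 2 > 1, so H_1 = Z ⊕ Z/2.
  H_2: rank ker ∂_2 − rank ∂_3 = (20 − 20) − 0 = 0, and there is no ∂_3, so H_2 = 0.

As a check, the Euler characteristic is 10 − 30 + 20 = 0, which agrees with 1 − 1 + 0 = 0.
(K is a triangulation of the Klein bottle.)

H_0 ≅ Z,  H_1 ≅ Z ⊕ Z/2,  H_2 = 0.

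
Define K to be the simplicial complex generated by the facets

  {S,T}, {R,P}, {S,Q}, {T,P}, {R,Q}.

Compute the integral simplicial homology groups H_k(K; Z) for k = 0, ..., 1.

H_0 = Z,  H_1 = Z.

We work with the vertex ordering P < Q < R < S < T. The simplices of K, each written with vertices in increasing order, are:

  0-simplices (5): P, Q, R, S, T
  1-simplices (5): PR, PT, QR, QS, ST

giving chain groups C_0 ≅ Z^5, C_1 ≅ Z^5.

Boundary ∂_1: C_1 → C_0 is given by ∂[p,q] = [q] − [p]. For instance
  ∂PT = T − P.
The resulting 5×5 matrix has rank 4, and its Smith normal form has invariant factors (1,1,1,1).

From H_k ≅ ker(∂_k) / im(∂_{k+1}) we obtain:

  H_0: rank C_0 − rank ∂_1 = 5 − 4 = 1, and the invariant factors of ∂_1 are all 1, so H_0 = Z.
  H_1: rank ker ∂_1 − rank ∂_2 = (5 − 4) − 0 = 1, and there is no ∂_2, so H_1 = Z.

As a check, the Euler characteristic is 5 − 5 = 0, which agrees with 1 − 1 = 0.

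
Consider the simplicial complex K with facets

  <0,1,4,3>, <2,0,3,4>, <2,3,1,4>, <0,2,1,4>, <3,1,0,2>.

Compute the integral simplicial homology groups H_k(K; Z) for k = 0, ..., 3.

H_0 = Z,  H_1 = 0,  H_2 = 0,  H_3 = Z.

Fix the vertex order 0 < 1 < 2 < 3 < 4 and write every simplex with vertices in increasing order. Then dim K = 3 and the simplices of K are:

  0-simplices (5): [0], [1], [2], [3], [4]
  1-simplices (10): [0,1], [0,2], [0,3], [0,4], [1,2], [1,3], [1,4], [2,3], [2,4], [3,4]
  2-simplices (10): [0,1,2], [0,1,3], [0,1,4], [0,2,3], [0,2,4], [0,3,4], [1,2,3], [1,2,4], [1,3,4], [2,3,4]
  3-simplices (5): [0,1,2,3], [0,1,2,4], [0,1,3,4], [0,2,3,4], [1,2,3,4]

so the chain groups are C_0 ≅ Z^5, C_1 ≅ Z^10, C_2 ≅ Z^10, C_3 ≅ Z^5.

Boundary ∂_1: C_1 → C_0 maps an edge to its endpoints' difference, ∂[p,q] = q − p.
The resulting 5×10 matrix has rank 4, and its Smith normal form has invariant factors (1,1,1,1).

The boundary map ∂_2: C_2 → C_1 sends each 2-simplex [p,q,r] to [q,r] − [p,r] + [p,q]. For instance
  ∂[1,3,4] = [3,4] − [1,4] + [1,3],
  ∂[0,2,4] = [2,4] − [0,4] + [0,2].
The 10×10 boundary matrix has rank 6 and Smith normal form diag(1,1,1,1,1,1).

Boundary ∂_3: C_3 → C_2 sends each 3-simplex σ to the alternating sum Σ_i (−1)^i (σ with its i-th vertex removed). For instance
  ∂[0,1,3,4] = [1,3,4] − [0,3,4] + [0,1,4] − [0,1,3],
  ∂[0,1,2,3] = [1,2,3] − [0,2,3] + [0,1,3] − [0,1,2].
As a 10×5 matrix over Z this has rank 4, with invariant factors (1,1,1,1).

Computing H_k = (kernel of ∂_k) / (image of ∂_{k+1}):

  H_0: rank C_0 − rank ∂_1 = 5 − 4 = 1, and the invariant factors of ∂_1 are all 1, so H_0 ≅ Z.
  H_1: rank ker ∂_1 − rank ∂_2 = (10 − 4) − 6 = 0, and the invariant factors of ∂_2 are all 1, so H_1 ≅ 0.
  H_2: rank ker ∂_2 − rank ∂_3 = (10 − 6) − 4 = 0, and the invariant factors of ∂_3 are all 1, so H_2 ≅ 0.
  H_3: rank ker ∂_3 − rank ∂_4 = (5 − 4) − 0 = 1, and there is no ∂_4, so H_3 ≅ Z.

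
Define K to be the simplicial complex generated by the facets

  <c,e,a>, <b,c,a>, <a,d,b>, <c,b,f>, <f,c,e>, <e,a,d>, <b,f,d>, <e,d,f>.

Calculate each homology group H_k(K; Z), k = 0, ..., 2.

K has 6 vertices, 12 edges, 8 triangles.
rank ∂_0 = 0, rank ∂_1 = 5 ⇒ b_0 = 6 − 0 − 5 = 1; all invariant factors of ∂_1 are 1 so no torsion. So H_0 = Z.
rank ∂_1 = 5, rank ∂_2 = 7 ⇒ b_1 = 12 − 5 − 7 = 0; all invariant factors of ∂_2 are 1 so no torsion. So H_1 = 0.
rank ∂_2 = 7, rank ∂_3 = 0 ⇒ b_2 = 8 − 7 − 0 = 1. So H_2 = Z.

H_0 = Z,  H_1 = 0,  H_2 = Z.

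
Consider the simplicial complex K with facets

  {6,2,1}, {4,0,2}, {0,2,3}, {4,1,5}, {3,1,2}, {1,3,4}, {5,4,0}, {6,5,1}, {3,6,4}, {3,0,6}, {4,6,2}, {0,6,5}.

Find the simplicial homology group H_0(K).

H_0 = Z.

We work with the vertex ordering 0 < 1 < 2 < 3 < 4 < 5 < 6. The simplices of K, each written with vertices in increasing order, are:

  0-simplices (7): [0], [1], [2], [3], [4], [5], [6]
  1-simplices (18): [0,2], [0,3], [0,4], [0,5], [0,6], [1,2], [1,3], [1,4], [1,5], [1,6], [2,3], [2,4], [2,6], [3,4], [3,6], [4,5], [4,6], [5,6]
  2-simplices (12): [0,2,3], [0,2,4], [0,3,6], [0,4,5], [0,5,6], [1,2,3], [1,2,6], [1,3,4], [1,4,5], [1,5,6], [2,4,6], [3,4,6]

Hence C_0 ≅ Z^7, C_1 ≅ Z^18, C_2 ≅ Z^12.

The boundary map ∂_1: C_1 → C_0 is given by ∂[p,q] = [q] − [p].
This gives a 7×18 integer matrix of rank 6; reducing to Smith normal form yields diagonal entries (1,1,1,1,1,1).

The boundary map ∂_2: C_2 → C_1 acts by ∂[p,q,r] = [q,r] − [p,r] + [p,q]. For instance
  ∂[1,4,5] = [4,5] − [1,5] + [1,4],
  ∂[1,2,6] = [2,6] − [1,6] + [1,2].
The resulting 18×12 matrix has rank 12, and its Smith normal form has invariant factors (1,1,1,1,1,1,1,1,1,1,1,2).

Computing H_k = (kernel of ∂_k) / (image of ∂_{k+1}):

  H_0: rank C_0 − rank ∂_1 = 7 − 6 = 1, and the invariant factors of ∂_1 are all 1, so H_0 ≅ Z.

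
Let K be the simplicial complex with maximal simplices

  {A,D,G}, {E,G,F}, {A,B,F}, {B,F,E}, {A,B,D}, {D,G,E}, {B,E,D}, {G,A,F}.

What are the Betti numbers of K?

Take the total order A < B < D < E < F < G on the vertex set. Then K (dimension 2) consists of the simplices:

  0-simplices (6): A, B, D, E, F, G
  1-simplices (12): AB, AD, AF, AG, BD, BE, BF, DE, DG, EF, EG, FG
  2-simplices (8): ABD, ABF, ADG, AFG, BDE, BEF, DEG, EFG

Hence C_0 ≅ Z^6, C_1 ≅ Z^12, C_2 ≅ Z^8.

Boundary ∂_1: C_1 → C_0 is given by ∂[p,q] = [q] − [p].
As a 6×12 matrix over Z this has rank 5, with invariant factors (1,1,1,1,1).

The boundary map ∂_2: C_2 → C_1 sends each 2-simplex [p,q,r] to [q,r] − [p,r] + [p,q]. For instance
  ∂BEF = EF − BF + BE,
  ∂EFG = FG − EG + EF.
The resulting 12×8 matrix has rank 7, and its Smith normal form has invariant factors (1,1,1,1,1,1,1).

Computing H_k = (kernel of ∂_k) / (image of ∂_{k+1}):

  H_0: rank C_0 − rank ∂_1 = 6 − 5 = 1, and the invariant factors of ∂_1 are all 1, so H_0 ≅ Z.
  H_1: rank ker ∂_1 − rank ∂_2 = (12 − 5) − 7 = 0, and the invariant factors of ∂_2 are all 1, so H_1 ≅ 0.
  H_2: rank ker ∂_2 − rank ∂_3 = (8 − 7) − 0 = 1, and there is no ∂_3, so H_2 ≅ Z.

Hence the Betti numbers are b_0 = 1, b_1 = 0, b_2 = 1.

b_0 = 1, b_1 = 0, b_2 = 1.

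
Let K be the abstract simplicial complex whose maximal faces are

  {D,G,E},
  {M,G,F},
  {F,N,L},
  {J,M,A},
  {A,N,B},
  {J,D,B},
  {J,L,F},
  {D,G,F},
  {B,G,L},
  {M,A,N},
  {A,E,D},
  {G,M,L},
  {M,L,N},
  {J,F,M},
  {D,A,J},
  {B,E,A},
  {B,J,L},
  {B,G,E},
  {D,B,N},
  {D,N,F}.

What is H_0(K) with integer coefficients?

Fix the vertex order A < B < D < E < F < G < J < L < M < N and write every simplex with vertices in increasing order. Then dim K = 2 and the simplices of K are:

  0-simplices (10): A, B, D, E, F, G, J, L, M, N
  1-simplices (30): AB, AD, AE, AJ, AM, AN, BD, BE, BG, BJ, BL, BN, DE, DF, DG, DJ, DN, EG, FG, FJ, FL, FM, FN, GL, GM, JL, JM, LM, LN, MN
  2-simplices (20): ABE, ABN, ADE, ADJ, AJM, AMN, BDJ, BDN, BEG, BGL, BJL, DEG, DFG, DFN, FGM, FJL, FJM, FLN, GLM, LMN

giving chain groups C_0 ≅ Z^10, C_1 ≅ Z^30, C_2 ≅ Z^20.

∂_1: C_1 → C_0 is given by ∂[p,q] = [q] − [p]. For instance
  ∂JL = L − J.
As a 10×30 matrix over Z this has rank 9, with invariant factors (1,1,1,1,1,1,1,1,1).

The boundary map ∂_2: C_2 → C_1 sends each 2-simplex [p,q,r] to [q,r] − [p,r] + [p,q]. For instance
  ∂AMN = MN − AN + AM,
  ∂BGL = GL − BL + BG.
The 30×20 boundary matrix has rank 20 and Smith normal form diag(1,1,1,1,1,1,1,1,1,1,1,1,1,1,1,1,1,1,1,2).

Now H_k = ker ∂_k / im ∂_{k+1}, so:

  H_0: rank C_0 − rank ∂_1 = 10 − 9 = 1, and the invariant factors of ∂_1 are all 1, so H_0 = Z.

H_0 ≅ Z.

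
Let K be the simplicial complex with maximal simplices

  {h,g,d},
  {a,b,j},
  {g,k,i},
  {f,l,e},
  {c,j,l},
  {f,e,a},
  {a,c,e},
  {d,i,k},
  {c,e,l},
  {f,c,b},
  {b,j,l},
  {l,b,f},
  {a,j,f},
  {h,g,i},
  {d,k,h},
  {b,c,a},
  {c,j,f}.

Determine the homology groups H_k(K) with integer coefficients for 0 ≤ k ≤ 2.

H_0 ≅ Z^2,  H_1 ≅ Z ⊕ Z_2,  H_2 = 0.

Fix the vertex order a < b < c < d < e < f < g < h < i < j < k < l and write every simplex with vertices in increasing order. Then dim K = 2 and the simplices of K are:

  0-simplices (12): a, b, c, d, e, f, g, h, i, j, k, l
  1-simplices (28): ab, ac, ae, af, aj, bc, bf, bj, bl, ce, cf, cj, cl, dg, dh, di, dk, ef, el, fj, fl, gh, gi, gk, hi, hk, ik, jl
  2-simplices (17): abc, abj, ace, aef, afj, bcf, bfl, bjl, cel, cfj, cjl, dgh, dhk, dik, efl, ghi, gik

Hence C_0 ≅ Z^12, C_1 ≅ Z^28, C_2 ≅ Z^17.

The boundary map ∂_1: C_1 → C_0 maps an edge to its endpoints' difference, ∂[p,q] = q − p.
The 12×28 boundary matrix has rank 10 and Smith normal form diag(1,1,1,1,1,1,1,1,1,1).

The boundary map ∂_2: C_2 → C_1 maps a triangle to the signed sum of its edges. For instance
  ∂bfl = fl − bl + bf,
  ∂cjl = jl − cl + cj.
This gives a 28×17 integer matrix of rank 17; reducing to Smith normal form yields diagonal entries (1,1,1,1,1,1,1,1,1,1,1,1,1,1,1,1,2).

From H_k ≅ ker(∂_k) / im(∂_{k+1}) we obtain:

  H_0: rank C_0 − rank ∂_1 = 12 − 10 = 2, and the invariant factors of ∂_1 are all 1, so H_0 = Z^2.
  H_1: rank ker ∂_1 − rank ∂_2 = (28 − 10) − 17 = 1, and ∂_2 has invariant factor 2 > 1, so H_1 = Z ⊕ Z_2.
  H_2: rank ker ∂_2 − rank ∂_3 = (17 − 17) − 0 = 0, and there is no ∂_3, so H_2 = 0.

(K is a triangulation of the disjoint union of the Möbius band and the real projective plane RP^2.)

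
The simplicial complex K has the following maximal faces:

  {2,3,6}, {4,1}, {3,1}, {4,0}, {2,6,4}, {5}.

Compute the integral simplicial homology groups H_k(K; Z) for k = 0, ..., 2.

Take the total order 0 < 1 < 2 < 3 < 4 < 5 < 6 on the vertex set. Then K (dimension 2) consists of the simplices:

  0-simplices (7): [0], [1], [2], [3], [4], [5], [6]
  1-simplices (8): [0,4], [1,3], [1,4], [2,3], [2,4], [2,6], [3,6], [4,6]
  2-simplices (2): [2,3,6], [2,4,6]

so the chain groups are C_0 ≅ Z^7, C_1 ≅ Z^8, C_2 ≅ Z^2.

∂_1: C_1 → C_0 maps an edge to its endpoints' difference, ∂[p,q] = q − p. For instance
  ∂[4,6] = [6] − [4].
As a 7×8 matrix over Z this has rank 5, with invariant factors (1,1,1,1,1).

The boundary map ∂_2: C_2 → C_1 maps a triangle to the signed sum of its edges. For instance
  ∂[2,4,6] = [4,6] − [2,6] + [2,4],
  ∂[2,3,6] = [3,6] − [2,6] + [2,3].
The 8×2 boundary matrix has rank 2 and Smith normal form diag(1,1).

Computing H_k = (kernel of ∂_k) / (image of ∂_{k+1}):

  H_0: rank C_0 − rank ∂_1 = 7 − 5 = 2, and the invariant factors of ∂_1 are all 1, so H_0 ≅ Z^2.
  H_1: rank ker ∂_1 − rank ∂_2 = (8 − 5) − 2 = 1, and the invariant factors of ∂_2 are all 1, so H_1 ≅ Z.
  H_2: rank ker ∂_2 − rank ∂_3 = (2 − 2) − 0 = 0, and there is no ∂_3, so H_2 ≅ 0.

H_0 ≅ Z^2,  H_1 ≅ Z,  H_2 = 0.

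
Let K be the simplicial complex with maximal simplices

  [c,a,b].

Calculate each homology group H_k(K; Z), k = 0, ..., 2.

H_0 = Z,  H_1 = 0,  H_2 = 0.

Take the total order a < b < c on the vertex set. Then K (dimension 2) consists of the simplices:

  0-simplices (3): a, b, c
  1-simplices (3): ab, ac, bc
  2-simplices (1): abc

Hence C_0 ≅ Z^3, C_1 ≅ Z^3, C_2 ≅ Z^1.

The boundary map ∂_1: C_1 → C_0 sends each edge [p,q] (with p < q) to q − p.
As a 3×3 matrix over Z this has rank 2, with invariant factors (1,1).

∂_2: C_2 → C_1 sends each 2-simplex [p,q,r] to [q,r] − [p,r] + [p,q]. For instance
  ∂abc = bc − ac + ab.
As a 3×1 matrix over Z this has rank 1, with invariant factors (1).

Reading off H_k = ker ∂_k / im ∂_{k+1}:

  H_0: rank C_0 − rank ∂_1 = 3 − 2 = 1, and the invariant factors of ∂_1 are all 1, so H_0 = Z.
  H_1: rank ker ∂_1 − rank ∂_2 = (3 − 2) − 1 = 0, and the invariant factors of ∂_2 are all 1, so H_1 = 0.
  H_2: rank ker ∂_2 − rank ∂_3 = (1 − 1) − 0 = 0, and there is no ∂_3, so H_2 = 0.

As a check, the Euler characteristic is 3 − 3 + 1 = 1, which agrees with 1 − 0 + 0 = 1.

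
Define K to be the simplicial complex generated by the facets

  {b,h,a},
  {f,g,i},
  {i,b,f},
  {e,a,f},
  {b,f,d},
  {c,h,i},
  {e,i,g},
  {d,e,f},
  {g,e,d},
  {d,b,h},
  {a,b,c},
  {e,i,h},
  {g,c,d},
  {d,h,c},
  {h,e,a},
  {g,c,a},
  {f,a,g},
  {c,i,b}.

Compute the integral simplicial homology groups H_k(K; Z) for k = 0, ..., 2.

H_0 ≅ Z,  H_1 ≅ Z ⊕ Z/2Z,  H_2 = 0.

Order the vertices as a < b < c < d < e < f < g < h < i. Listing each simplex with vertices in this order, K has dimension 2 with simplices:

  0-simplices (9): a, b, c, d, e, f, g, h, i
  1-simplices (27): ab, ac, ae, af, ag, ah, bc, bd, bf, bh, bi, cd, cg, ch, ci, de, df, dg, dh, ef, eg, eh, ei, fg, fi, gi, hi
  2-simplices (18): abc, abh, acg, aef, aeh, afg, bci, bdf, bdh, bfi, cdg, cdh, chi, def, deg, egi, ehi, fgi

Hence C_0 ≅ Z^9, C_1 ≅ Z^27, C_2 ≅ Z^18.

∂_1: C_1 → C_0 is given by ∂[p,q] = [q] − [p].
The 9×27 boundary matrix has rank 8 and Smith normal form diag(1,1,1,1,1,1,1,1).

The boundary map ∂_2: C_2 → C_1 sends each 2-simplex [p,q,r] to [q,r] − [p,r] + [p,q]. For instance
  ∂aeh = eh − ah + ae,
  ∂aef = ef − af + ae.
The resulting 27×18 matrix has rank 18, and its Smith normal form has invariant factors (1,1,1,1,1,1,1,1,1,1,1,1,1,1,1,1,1,2).

Now H_k = ker ∂_k / im ∂_{k+1}, so:

  H_0: rank C_0 − rank ∂_1 = 9 − 8 = 1, and the invariant factors of ∂_1 are all 1, so H_0 = Z.
  H_1: rank ker ∂_1 − rank ∂_2 = (27 − 8) − 18 = 1, and ∂_2 has invariant factor 2 > 1, so H_1 = Z ⊕ Z/2Z.
  H_2: rank ker ∂_2 − rank ∂_3 = (18 − 18) − 0 = 0, and there is no ∂_3, so H_2 = 0.

As a check, the Euler characteristic is 9 − 27 + 18 = 0, which agrees with 1 − 1 + 0 = 0.
(K is a triangulation of the Klein bottle.)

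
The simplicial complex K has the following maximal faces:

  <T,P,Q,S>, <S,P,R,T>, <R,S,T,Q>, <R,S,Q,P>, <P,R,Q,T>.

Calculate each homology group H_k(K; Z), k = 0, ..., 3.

H_0 ≅ Z,  H_1 = 0,  H_2 = 0,  H_3 ≅ Z.

Take the total order P < Q < R < S < T on the vertex set. Then K (dimension 3) consists of the simplices:

  0-simplices (5): P, Q, R, S, T
  1-simplices (10): PQ, PR, PS, PT, QR, QS, QT, RS, RT, ST
  2-simplices (10): PQR, PQS, PQT, PRS, PRT, PST, QRS, QRT, QST, RST
  3-simplices (5): PQRS, PQRT, PQST, PRST, QRST

Hence C_0 ≅ Z^5, C_1 ≅ Z^10, C_2 ≅ Z^10, C_3 ≅ Z^5.

Boundary ∂_1: C_1 → C_0 is given by ∂[p,q] = [q] − [p].
The resulting 5×10 matrix has rank 4, and its Smith normal form has invariant factors (1,1,1,1).

Boundary ∂_2: C_2 → C_1 acts by ∂[p,q,r] = [q,r] − [p,r] + [p,q]. For instance
  ∂PQT = QT − PT + PQ,
  ∂PRS = RS − PS + PR.
This gives a 10×10 integer matrix of rank 6; reducing to Smith normal form yields diagonal entries (1,1,1,1,1,1).

The boundary map ∂_3: C_3 → C_2 sends each 3-simplex σ to the alternating sum Σ_i (−1)^i (σ with its i-th vertex removed). For instance
  ∂PRST = RST − PST + PRT − PRS,
  ∂PQST = QST − PST + PQT − PQS.
This gives a 10×5 integer matrix of rank 4; reducing to Smith normal form yields diagonal entries (1,1,1,1).

Computing H_k = (kernel of ∂_k) / (image of ∂_{k+1}):

  H_0: rank C_0 − rank ∂_1 = 5 − 4 = 1, and the invariant factors of ∂_1 are all 1, so H_0 = Z.
  H_1: rank ker ∂_1 − rank ∂_2 = (10 − 4) − 6 = 0, and the invariant factors of ∂_2 are all 1, so H_1 = 0.
  H_2: rank ker ∂_2 − rank ∂_3 = (10 − 6) − 4 = 0, and the invariant factors of ∂_3 are all 1, so H_2 = 0.
  H_3: rank ker ∂_3 − rank ∂_4 = (5 − 4) − 0 = 1, and there is no ∂_4, so H_3 = Z.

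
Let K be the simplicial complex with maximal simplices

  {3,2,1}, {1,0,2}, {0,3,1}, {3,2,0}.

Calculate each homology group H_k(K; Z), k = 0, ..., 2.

We work with the vertex ordering 0 < 1 < 2 < 3. The simplices of K, each written with vertices in increasing order, are:

  0-simplices (4): [0], [1], [2], [3]
  1-simplices (6): [0,1], [0,2], [0,3], [1,2], [1,3], [2,3]
  2-simplices (4): [0,1,2], [0,1,3], [0,2,3], [1,2,3]

so the chain groups are C_0 ≅ Z^4, C_1 ≅ Z^6, C_2 ≅ Z^4.

∂_1: C_1 → C_0 sends each edge [p,q] (with p < q) to q − p.
The 4×6 boundary matrix has rank 3 and Smith normal form diag(1,1,1).

Boundary ∂_2: C_2 → C_1 acts by ∂[p,q,r] = [q,r] − [p,r] + [p,q]. For instance
  ∂[0,1,2] = [1,2] − [0,2] + [0,1],
  ∂[1,2,3] = [2,3] − [1,3] + [1,2].
The 6×4 boundary matrix has rank 3 and Smith normal form diag(1,1,1).

Reading off H_k = ker ∂_k / im ∂_{k+1}:

  H_0: rank C_0 − rank ∂_1 = 4 − 3 = 1, and the invariant factors of ∂_1 are all 1, so H_0 ≅ Z.
  H_1: rank ker ∂_1 − rank ∂_2 = (6 − 3) − 3 = 0, and the invariant factors of ∂_2 are all 1, so H_1 ≅ 0.
  H_2: rank ker ∂_2 − rank ∂_3 = (4 − 3) − 0 = 1, and there is no ∂_3, so H_2 ≅ Z.

As a check, the Euler characteristic is 4 − 6 + 4 = 2, which agrees with 1 − 0 + 1 = 2.
(K is a triangulation of the 2-sphere S^2.)

H_0 = Z,  H_1 = 0,  H_2 = Z.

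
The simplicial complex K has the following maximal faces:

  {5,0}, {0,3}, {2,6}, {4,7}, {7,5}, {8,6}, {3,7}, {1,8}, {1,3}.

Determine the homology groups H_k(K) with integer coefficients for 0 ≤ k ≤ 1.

H_0 = Z,  H_1 = Z.

Take the total order 0 < 1 < 2 < 3 < 4 < 5 < 6 < 7 < 8 on the vertex set. Then K (dimension 1) consists of the simplices:

  0-simplices (9): [0], [1], [2], [3], [4], [5], [6], [7], [8]
  1-simplices (9): [0,3], [0,5], [1,3], [1,8], [2,6], [3,7], [4,7], [5,7], [6,8]

giving chain groups C_0 ≅ Z^9, C_1 ≅ Z^9.

Boundary ∂_1: C_1 → C_0 is given by ∂[p,q] = [q] − [p]. For instance
  ∂[1,3] = [3] − [1].
The resulting 9×9 matrix has rank 8, and its Smith normal form has invariant factors (1,1,1,1,1,1,1,1).

From H_k ≅ ker(∂_k) / im(∂_{k+1}) we obtain:

  H_0: rank C_0 − rank ∂_1 = 9 − 8 = 1, and the invariant factors of ∂_1 are all 1, so H_0 = Z.
  H_1: rank ker ∂_1 − rank ∂_2 = (9 − 8) − 0 = 1, and there is no ∂_2, so H_1 = Z.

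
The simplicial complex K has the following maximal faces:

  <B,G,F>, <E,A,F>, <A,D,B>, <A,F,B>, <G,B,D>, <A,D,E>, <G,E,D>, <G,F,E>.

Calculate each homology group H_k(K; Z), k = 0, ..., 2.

H_0 = Z,  H_1 = 0,  H_2 = Z.

Order the vertices as A < B < D < E < F < G. Listing each simplex with vertices in this order, K has dimension 2 with simplices:

  0-simplices (6): A, B, D, E, F, G
  1-simplices (12): AB, AD, AE, AF, BD, BF, BG, DE, DG, EF, EG, FG
  2-simplices (8): ABD, ABF, ADE, AEF, BDG, BFG, DEG, EFG

Hence C_0 ≅ Z^6, C_1 ≅ Z^12, C_2 ≅ Z^8.

Boundary ∂_1: C_1 → C_0 maps an edge to its endpoints' difference, ∂[p,q] = q − p. For instance
  ∂BG = G − B.
As a 6×12 matrix over Z this has rank 5, with invariant factors (1,1,1,1,1).

Boundary ∂_2: C_2 → C_1 sends each 2-simplex [p,q,r] to [q,r] − [p,r] + [p,q]. For instance
  ∂BDG = DG − BG + BD,
  ∂ADE = DE − AE + AD.
This gives a 12×8 integer matrix of rank 7; reducing to Smith normal form yields diagonal entries (1,1,1,1,1,1,1).

Reading off H_k = ker ∂_k / im ∂_{k+1}:

  H_0: rank C_0 − rank ∂_1 = 6 − 5 = 1, and the invariant factors of ∂_1 are all 1, so H_0 = Z.
  H_1: rank ker ∂_1 − rank ∂_2 = (12 − 5) − 7 = 0, and the invariant factors of ∂_2 are all 1, so H_1 = 0.
  H_2: rank ker ∂_2 − rank ∂_3 = (8 − 7) − 0 = 1, and there is no ∂_3, so H_2 = Z.

As a check, the Euler characteristic is 6 − 12 + 8 = 2, which agrees with 1 − 0 + 1 = 2.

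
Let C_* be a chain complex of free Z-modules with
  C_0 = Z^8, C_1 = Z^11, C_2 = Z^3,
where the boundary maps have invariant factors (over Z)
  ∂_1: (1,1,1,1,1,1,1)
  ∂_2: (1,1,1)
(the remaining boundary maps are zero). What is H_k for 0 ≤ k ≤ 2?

H_0 = Z,  H_1 = Z,  H_2 = 0.

H_0: b_0 = 8 − 0 − 7 = 1; torsion from ∂_1 factors > 1: none. So H_0 = Z.
H_1: b_1 = 11 − 7 − 3 = 1; torsion from ∂_2 factors > 1: none. So H_1 = Z.
H_2: b_2 = 3 − 3 − 0 = 0; torsion from ∂_3 factors > 1: none. So H_2 = 0.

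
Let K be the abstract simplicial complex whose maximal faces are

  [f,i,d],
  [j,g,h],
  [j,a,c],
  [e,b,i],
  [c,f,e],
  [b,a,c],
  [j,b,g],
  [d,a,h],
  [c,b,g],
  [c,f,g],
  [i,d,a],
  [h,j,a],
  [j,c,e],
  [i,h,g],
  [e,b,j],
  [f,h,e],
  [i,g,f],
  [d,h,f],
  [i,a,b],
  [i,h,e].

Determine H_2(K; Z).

We work with the vertex ordering a < b < c < d < e < f < g < h < i < j. The simplices of K, each written with vertices in increasing order, are:

  0-simplices (10): a, b, c, d, e, f, g, h, i, j
  1-simplices (30): ab, ac, ad, ah, ai, aj, bc, be, bg, bi, bj, ce, cf, cg, cj, df, dh, di, ef, eh, ei, ej, fg, fh, fi, gh, gi, gj, hi, hj
  2-simplices (20): abc, abi, acj, adh, adi, ahj, bcg, bei, bej, bgj, cef, cej, cfg, dfh, dfi, efh, ehi, fgi, ghi, ghj

giving chain groups C_0 ≅ Z^10, C_1 ≅ Z^30, C_2 ≅ Z^20.

The boundary map ∂_1: C_1 → C_0 sends each edge [p,q] (with p < q) to q − p. For instance
  ∂bi = i − b.
The resulting 10×30 matrix has rank 9, and its Smith normal form has invariant factors (1,1,1,1,1,1,1,1,1).

Boundary ∂_2: C_2 → C_1 maps a triangle to the signed sum of its edges. For instance
  ∂bgj = gj − bj + bg,
  ∂ghi = hi − gi + gh.
This gives a 30×20 integer matrix of rank 20; reducing to Smith normal form yields diagonal entries (1,1,1,1,1,1,1,1,1,1,1,1,1,1,1,1,1,1,1,2).

Reading off H_k = ker ∂_k / im ∂_{k+1}:

  H_2: rank ker ∂_2 − rank ∂_3 = (20 − 20) − 0 = 0, and there is no ∂_3, so H_2 ≅ 0.

(K is a triangulation of the Klein bottle.)

H_2 ≅ 0.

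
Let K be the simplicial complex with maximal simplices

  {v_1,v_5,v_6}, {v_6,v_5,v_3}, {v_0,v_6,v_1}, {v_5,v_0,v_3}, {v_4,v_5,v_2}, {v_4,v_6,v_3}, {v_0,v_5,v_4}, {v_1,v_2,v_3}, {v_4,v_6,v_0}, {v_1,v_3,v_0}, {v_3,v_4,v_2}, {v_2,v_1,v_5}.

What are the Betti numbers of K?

b_0 = 1, b_1 = 0, b_2 = 0.

Take the total order v_0 < v_1 < v_2 < v_3 < v_4 < v_5 < v_6 on the vertex set. Then K (dimension 2) consists of the simplices:

  0-simplices (7): [v_0], [v_1], [v_2], [v_3], [v_4], [v_5], [v_6]
  1-simplices (18): (18 of them)
  2-simplices (12): (12 of them)

giving chain groups C_0 ≅ Z^7, C_1 ≅ Z^18, C_2 ≅ Z^12.

∂_1: C_1 → C_0 sends each edge [p,q] (with p < q) to q − p. For instance
  ∂[v_4,v_6] = [v_6] − [v_4].
As a 7×18 matrix over Z this has rank 6, with invariant factors (1,1,1,1,1,1).

∂_2: C_2 → C_1 sends each 2-simplex [p,q,r] to [q,r] − [p,r] + [p,q]. For instance
  ∂[v_0,v_4,v_5] = [v_4,v_5] − [v_0,v_5] + [v_0,v_4],
  ∂[v_0,v_1,v_6] = [v_1,v_6] − [v_0,v_6] + [v_0,v_1].
The 18×12 boundary matrix has rank 12 and Smith normal form diag(1,1,1,1,1,1,1,1,1,1,1,2).

From H_k ≅ ker(∂_k) / im(∂_{k+1}) we obtain:

  H_0: rank C_0 − rank ∂_1 = 7 − 6 = 1, and the invariant factors of ∂_1 are all 1, so H_0 ≅ Z.
  H_1: rank ker ∂_1 − rank ∂_2 = (18 − 6) − 12 = 0, and ∂_2 has invariant factor 2 > 1, so H_1 ≅ Z/2.
  H_2: rank ker ∂_2 − rank ∂_3 = (12 − 12) − 0 = 0, and there is no ∂_3, so H_2 ≅ 0.

As a check, the Euler characteristic is 7 − 18 + 12 = 1, which agrees with 1 − 0 + 0 = 1.
(K is a triangulation of the real projective plane RP^2.)

Hence the Betti numbers are b_0 = 1, b_1 = 0, b_2 = 0.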